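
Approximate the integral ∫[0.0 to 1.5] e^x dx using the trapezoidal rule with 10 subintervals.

f(x) = e^x
a = 0.0, b = 1.5, n = 10
h = (b - a)/n = 0.150000

Trapezoidal rule: (h/2)[f(x₀) + 2f(x₁) + 2f(x₂) + ... + f(xₙ)]

x_0 = 0.0000, f(x_0) = 1.000000, coefficient = 1
x_1 = 0.1500, f(x_1) = 1.161834, coefficient = 2
x_2 = 0.3000, f(x_2) = 1.349859, coefficient = 2
x_3 = 0.4500, f(x_3) = 1.568312, coefficient = 2
x_4 = 0.6000, f(x_4) = 1.822119, coefficient = 2
x_5 = 0.7500, f(x_5) = 2.117000, coefficient = 2
x_6 = 0.9000, f(x_6) = 2.459603, coefficient = 2
x_7 = 1.0500, f(x_7) = 2.857651, coefficient = 2
x_8 = 1.2000, f(x_8) = 3.320117, coefficient = 2
x_9 = 1.3500, f(x_9) = 3.857426, coefficient = 2
x_10 = 1.5000, f(x_10) = 4.481689, coefficient = 1

I ≈ (0.150000/2) × 46.509531 = 3.488215
Exact value: 3.481689
Error: 0.006526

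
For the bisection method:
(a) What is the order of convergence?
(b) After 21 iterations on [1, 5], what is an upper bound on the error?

(a) Bisection has linear (order 1) convergence; the error is halved each step.

(b) Error bound = (b-a)/2^n = (5 - 1)/2^{21}
    = 4/2^{21}

(a) 1 (linear); (b) error ≤ 1.91e-06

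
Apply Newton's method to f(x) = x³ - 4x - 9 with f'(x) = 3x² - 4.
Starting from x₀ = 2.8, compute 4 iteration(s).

f(x) = x³ - 4x - 9
f'(x) = 3x² - 4
x₀ = 2.8

Newton-Raphson formula: x_{n+1} = x_n - f(x_n)/f'(x_n)

Iteration 1:
  f(2.800000) = 1.752000
  f'(2.800000) = 19.520000
  x_1 = 2.800000 - 1.752000/19.520000 = 2.710246
Iteration 2:
  f(2.710246) = 0.066946
  f'(2.710246) = 18.036299
  x_2 = 2.710246 - 0.066946/18.036299 = 2.706534
Iteration 3:
  f(2.706534) = 0.000112
  f'(2.706534) = 17.975982
  x_3 = 2.706534 - 0.000112/17.975982 = 2.706528
Iteration 4:
  f(2.706528) = 0.000000
  f'(2.706528) = 17.975881
  x_4 = 2.706528 - 0.000000/17.975881 = 2.706528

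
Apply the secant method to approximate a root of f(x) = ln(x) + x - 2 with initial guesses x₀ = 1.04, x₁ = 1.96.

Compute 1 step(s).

f(x) = ln(x) + x - 2
x₀ = 1.04, x₁ = 1.96

Secant formula: x_{n+1} = x_n - f(x_n)(x_n - x_{n-1})/(f(x_n) - f(x_{n-1}))

Iteration 1:
  f(1.040000) = -0.920779
  f(1.960000) = 0.632944
  x_2 = 1.960000 - 0.632944×(1.960000 - 1.040000)/(0.632944 - (-0.920779))
       = 1.585217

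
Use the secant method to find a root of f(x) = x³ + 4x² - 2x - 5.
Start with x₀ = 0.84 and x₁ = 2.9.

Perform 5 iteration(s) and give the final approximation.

f(x) = x³ + 4x² - 2x - 5
x₀ = 0.84, x₁ = 2.9

Secant formula: x_{n+1} = x_n - f(x_n)(x_n - x_{n-1})/(f(x_n) - f(x_{n-1}))

Iteration 1:
  f(0.840000) = -3.264896
  f(2.900000) = 47.229000
  x_2 = 2.900000 - 47.229000×(2.900000 - 0.840000)/(47.229000 - (-3.264896))
       = 0.973198
Iteration 2:
  f(2.900000) = 47.229000
  f(0.973198) = -2.236209
  x_3 = 0.973198 - (-2.236209)×(0.973198 - 2.900000)/(-2.236209 - 47.229000)
       = 1.060304
Iteration 3:
  f(0.973198) = -2.236209
  f(1.060304) = -1.431586
  x_4 = 1.060304 - (-1.431586)×(1.060304 - 0.973198)/(-1.431586 - (-2.236209))
       = 1.215284
Iteration 4:
  f(1.060304) = -1.431586
  f(1.215284) = 0.271963
  x_5 = 1.215284 - 0.271963×(1.215284 - 1.060304)/(0.271963 - (-1.431586))
       = 1.190542
Iteration 5:
  f(1.215284) = 0.271963
  f(1.190542) = -0.024058
  x_6 = 1.190542 - (-0.024058)×(1.190542 - 1.215284)/(-0.024058 - 0.271963)
       = 1.192553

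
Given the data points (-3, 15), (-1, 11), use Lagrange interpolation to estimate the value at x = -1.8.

Lagrange interpolation formula:
P(x) = Σ yᵢ × Lᵢ(x)
where Lᵢ(x) = Π_{j≠i} (x - xⱼ)/(xᵢ - xⱼ)

L_0(-1.8) = (-1.8 - (-1))/(-3 - (-1)) = 0.400000
L_1(-1.8) = (-1.8 - (-3))/(-1 - (-3)) = 0.600000

P(-1.8) = 15×L_0(-1.8) + 11×L_1(-1.8)
P(-1.8) = 12.600000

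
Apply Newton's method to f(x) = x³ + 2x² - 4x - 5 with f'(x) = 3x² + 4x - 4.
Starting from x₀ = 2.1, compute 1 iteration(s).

f(x) = x³ + 2x² - 4x - 5
f'(x) = 3x² + 4x - 4
x₀ = 2.1

Newton-Raphson formula: x_{n+1} = x_n - f(x_n)/f'(x_n)

Iteration 1:
  f(2.100000) = 4.681000
  f'(2.100000) = 17.630000
  x_1 = 2.100000 - 4.681000/17.630000 = 1.834487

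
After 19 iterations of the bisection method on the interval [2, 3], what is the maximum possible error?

Bisection error bound: |error| ≤ (b-a)/2^n
|error| ≤ (3 - 2)/2^19 = 1/2^19
|error| ≤ 0.0000019073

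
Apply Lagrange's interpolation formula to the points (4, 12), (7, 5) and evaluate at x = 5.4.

Lagrange interpolation formula:
P(x) = Σ yᵢ × Lᵢ(x)
where Lᵢ(x) = Π_{j≠i} (x - xⱼ)/(xᵢ - xⱼ)

L_0(5.4) = (5.4 - 7)/(4 - 7) = 0.533333
L_1(5.4) = (5.4 - 4)/(7 - 4) = 0.466667

P(5.4) = 12×L_0(5.4) + 5×L_1(5.4)
P(5.4) = 8.733333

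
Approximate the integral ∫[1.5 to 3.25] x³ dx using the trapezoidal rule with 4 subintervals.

f(x) = x³
a = 1.5, b = 3.25, n = 4
h = (b - a)/n = 0.437500

Trapezoidal rule: (h/2)[f(x₀) + 2f(x₁) + 2f(x₂) + ... + f(xₙ)]

x_0 = 1.5000, f(x_0) = 3.375000, coefficient = 1
x_1 = 1.9375, f(x_1) = 7.273193, coefficient = 2
x_2 = 2.3750, f(x_2) = 13.396484, coefficient = 2
x_3 = 2.8125, f(x_3) = 22.247314, coefficient = 2
x_4 = 3.2500, f(x_4) = 34.328125, coefficient = 1

I ≈ (0.437500/2) × 123.537109 = 27.023743
Exact value: 26.625977
Error: 0.397766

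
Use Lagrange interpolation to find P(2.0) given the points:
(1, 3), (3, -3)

Lagrange interpolation formula:
P(x) = Σ yᵢ × Lᵢ(x)
where Lᵢ(x) = Π_{j≠i} (x - xⱼ)/(xᵢ - xⱼ)

L_0(2.0) = (2.0 - 3)/(1 - 3) = 0.500000
L_1(2.0) = (2.0 - 1)/(3 - 1) = 0.500000

P(2.0) = 3×L_0(2.0) + (-3)×L_1(2.0)
P(2.0) = 0.000000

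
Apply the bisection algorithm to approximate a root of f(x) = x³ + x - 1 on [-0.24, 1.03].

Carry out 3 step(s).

f(x) = x³ + x - 1
Initial interval: [-0.24, 1.03]

Iteration 1:
  c_1 = (-0.240000 + 1.030000)/2 = 0.395000
  f(c_1) = f(0.395000) = -0.543370
  f(a) × f(c) ≥ 0, new interval: [0.395000, 1.030000]
Iteration 2:
  c_2 = (0.395000 + 1.030000)/2 = 0.712500
  f(c_2) = f(0.712500) = 0.074205
  f(a) × f(c) < 0, new interval: [0.395000, 0.712500]
Iteration 3:
  c_3 = (0.395000 + 0.712500)/2 = 0.553750
  f(c_3) = f(0.553750) = -0.276449
  f(a) × f(c) ≥ 0, new interval: [0.553750, 0.712500]

After 3 iteration(s), the approximation is c_3 = 0.553750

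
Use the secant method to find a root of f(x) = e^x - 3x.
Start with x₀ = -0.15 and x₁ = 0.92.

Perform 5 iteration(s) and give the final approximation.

f(x) = e^x - 3x
x₀ = -0.15, x₁ = 0.92

Secant formula: x_{n+1} = x_n - f(x_n)(x_n - x_{n-1})/(f(x_n) - f(x_{n-1}))

Iteration 1:
  f(-0.150000) = 1.310708
  f(0.920000) = -0.250710
  x_2 = 0.920000 - (-0.250710)×(0.920000 - (-0.150000))/(-0.250710 - 1.310708)
       = 0.748195
Iteration 2:
  f(0.920000) = -0.250710
  f(0.748195) = -0.131403
  x_3 = 0.748195 - (-0.131403)×(0.748195 - 0.920000)/(-0.131403 - (-0.250710))
       = 0.558972
Iteration 3:
  f(0.748195) = -0.131403
  f(0.558972) = 0.071958
  x_4 = 0.558972 - 0.071958×(0.558972 - 0.748195)/(0.071958 - (-0.131403))
       = 0.625927
Iteration 4:
  f(0.558972) = 0.071958
  f(0.625927) = -0.007803
  x_5 = 0.625927 - (-0.007803)×(0.625927 - 0.558972)/(-0.007803 - 0.071958)
       = 0.619377
Iteration 5:
  f(0.625927) = -0.007803
  f(0.619377) = -0.000361
  x_6 = 0.619377 - (-0.000361)×(0.619377 - 0.625927)/(-0.000361 - (-0.007803))
       = 0.619060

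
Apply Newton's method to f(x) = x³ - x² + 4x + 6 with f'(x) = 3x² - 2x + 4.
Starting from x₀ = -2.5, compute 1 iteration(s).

f(x) = x³ - x² + 4x + 6
f'(x) = 3x² - 2x + 4
x₀ = -2.5

Newton-Raphson formula: x_{n+1} = x_n - f(x_n)/f'(x_n)

Iteration 1:
  f(-2.500000) = -25.875000
  f'(-2.500000) = 27.750000
  x_1 = -2.500000 - (-25.875000)/27.750000 = -1.567568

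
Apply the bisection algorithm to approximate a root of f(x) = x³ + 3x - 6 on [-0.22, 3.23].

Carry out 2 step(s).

f(x) = x³ + 3x - 6
Initial interval: [-0.22, 3.23]

Iteration 1:
  c_1 = (-0.220000 + 3.230000)/2 = 1.505000
  f(c_1) = f(1.505000) = 1.923863
  f(a) × f(c) < 0, new interval: [-0.220000, 1.505000]
Iteration 2:
  c_2 = (-0.220000 + 1.505000)/2 = 0.642500
  f(c_2) = f(0.642500) = -3.807272
  f(a) × f(c) ≥ 0, new interval: [0.642500, 1.505000]

After 2 iteration(s), the approximation is c_2 = 0.642500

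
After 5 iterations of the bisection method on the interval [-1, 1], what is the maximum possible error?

Bisection error bound: |error| ≤ (b-a)/2^n
|error| ≤ (1 - (-1))/2^5 = 2/2^5
|error| ≤ 0.0625000000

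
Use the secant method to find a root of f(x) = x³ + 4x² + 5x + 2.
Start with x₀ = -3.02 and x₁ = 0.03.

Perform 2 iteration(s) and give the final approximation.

f(x) = x³ + 4x² + 5x + 2
x₀ = -3.02, x₁ = 0.03

Secant formula: x_{n+1} = x_n - f(x_n)(x_n - x_{n-1})/(f(x_n) - f(x_{n-1}))

Iteration 1:
  f(-3.020000) = -4.162008
  f(0.030000) = 2.153627
  x_2 = 0.030000 - 2.153627×(0.030000 - (-3.020000))/(2.153627 - (-4.162008))
       = -1.010048
Iteration 2:
  f(0.030000) = 2.153627
  f(-1.010048) = 0.000100
  x_3 = -1.010048 - 0.000100×(-1.010048 - 0.030000)/(0.000100 - 2.153627)
       = -1.010096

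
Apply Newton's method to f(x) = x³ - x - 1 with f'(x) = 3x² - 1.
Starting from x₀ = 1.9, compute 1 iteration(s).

f(x) = x³ - x - 1
f'(x) = 3x² - 1
x₀ = 1.9

Newton-Raphson formula: x_{n+1} = x_n - f(x_n)/f'(x_n)

Iteration 1:
  f(1.900000) = 3.959000
  f'(1.900000) = 9.830000
  x_1 = 1.900000 - 3.959000/9.830000 = 1.497253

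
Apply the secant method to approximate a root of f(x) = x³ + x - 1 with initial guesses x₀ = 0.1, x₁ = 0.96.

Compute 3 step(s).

f(x) = x³ + x - 1
x₀ = 0.1, x₁ = 0.96

Secant formula: x_{n+1} = x_n - f(x_n)(x_n - x_{n-1})/(f(x_n) - f(x_{n-1}))

Iteration 1:
  f(0.100000) = -0.899000
  f(0.960000) = 0.844736
  x_2 = 0.960000 - 0.844736×(0.960000 - 0.100000)/(0.844736 - (-0.899000))
       = 0.543381
Iteration 2:
  f(0.960000) = 0.844736
  f(0.543381) = -0.296178
  x_3 = 0.543381 - (-0.296178)×(0.543381 - 0.960000)/(-0.296178 - 0.844736)
       = 0.651534
Iteration 3:
  f(0.543381) = -0.296178
  f(0.651534) = -0.071891
  x_4 = 0.651534 - (-0.071891)×(0.651534 - 0.543381)/(-0.071891 - (-0.296178))
       = 0.686201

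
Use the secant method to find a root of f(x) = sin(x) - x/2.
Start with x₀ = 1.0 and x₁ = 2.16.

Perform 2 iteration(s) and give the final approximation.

f(x) = sin(x) - x/2
x₀ = 1.0, x₁ = 2.16

Secant formula: x_{n+1} = x_n - f(x_n)(x_n - x_{n-1})/(f(x_n) - f(x_{n-1}))

Iteration 1:
  f(1.000000) = 0.341471
  f(2.160000) = -0.248617
  x_2 = 2.160000 - (-0.248617)×(2.160000 - 1.000000)/(-0.248617 - 0.341471)
       = 1.671267
Iteration 2:
  f(2.160000) = -0.248617
  f(1.671267) = 0.159324
  x_3 = 1.671267 - 0.159324×(1.671267 - 2.160000)/(0.159324 - (-0.248617))
       = 1.862145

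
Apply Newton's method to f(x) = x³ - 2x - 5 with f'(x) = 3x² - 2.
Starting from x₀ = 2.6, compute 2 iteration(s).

f(x) = x³ - 2x - 5
f'(x) = 3x² - 2
x₀ = 2.6

Newton-Raphson formula: x_{n+1} = x_n - f(x_n)/f'(x_n)

Iteration 1:
  f(2.600000) = 7.376000
  f'(2.600000) = 18.280000
  x_1 = 2.600000 - 7.376000/18.280000 = 2.196499
Iteration 2:
  f(2.196499) = 1.204247
  f'(2.196499) = 12.473822
  x_2 = 2.196499 - 1.204247/12.473822 = 2.099957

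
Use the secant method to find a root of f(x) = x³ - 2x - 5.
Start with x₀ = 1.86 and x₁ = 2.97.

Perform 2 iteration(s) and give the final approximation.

f(x) = x³ - 2x - 5
x₀ = 1.86, x₁ = 2.97

Secant formula: x_{n+1} = x_n - f(x_n)(x_n - x_{n-1})/(f(x_n) - f(x_{n-1}))

Iteration 1:
  f(1.860000) = -2.285144
  f(2.970000) = 15.258073
  x_2 = 2.970000 - 15.258073×(2.970000 - 1.860000)/(15.258073 - (-2.285144))
       = 2.004586
Iteration 2:
  f(2.970000) = 15.258073
  f(2.004586) = -0.954010
  x_3 = 2.004586 - (-0.954010)×(2.004586 - 2.970000)/(-0.954010 - 15.258073)
       = 2.061397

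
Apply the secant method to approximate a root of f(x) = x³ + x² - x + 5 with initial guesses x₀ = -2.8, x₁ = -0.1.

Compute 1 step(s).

f(x) = x³ + x² - x + 5
x₀ = -2.8, x₁ = -0.1

Secant formula: x_{n+1} = x_n - f(x_n)(x_n - x_{n-1})/(f(x_n) - f(x_{n-1}))

Iteration 1:
  f(-2.800000) = -6.312000
  f(-0.100000) = 5.109000
  x_2 = -0.100000 - 5.109000×(-0.100000 - (-2.800000))/(5.109000 - (-6.312000))
       = -1.307801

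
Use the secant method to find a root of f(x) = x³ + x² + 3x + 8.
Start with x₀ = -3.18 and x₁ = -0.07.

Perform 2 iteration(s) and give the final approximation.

f(x) = x³ + x² + 3x + 8
x₀ = -3.18, x₁ = -0.07

Secant formula: x_{n+1} = x_n - f(x_n)(x_n - x_{n-1})/(f(x_n) - f(x_{n-1}))

Iteration 1:
  f(-3.180000) = -23.585032
  f(-0.070000) = 7.794557
  x_2 = -0.070000 - 7.794557×(-0.070000 - (-3.180000))/(7.794557 - (-23.585032))
       = -0.842511
Iteration 2:
  f(-0.070000) = 7.794557
  f(-0.842511) = 5.584257
  x_3 = -0.842511 - 5.584257×(-0.842511 - (-0.070000))/(5.584257 - 7.794557)
       = -2.794237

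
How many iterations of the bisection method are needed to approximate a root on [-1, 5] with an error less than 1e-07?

We need (b-a)/2^n ≤ 1e-07
(5 - (-1))/2^n ≤ 1e-07
6/2^n ≤ 1e-07
2^n ≥ 60000000
n ≥ log₂(60000000) = 25.84
n ≥ 26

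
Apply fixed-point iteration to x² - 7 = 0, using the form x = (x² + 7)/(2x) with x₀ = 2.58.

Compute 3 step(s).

Equation: x² - 7 = 0
Fixed-point form: x = (x² + 7)/(2x)
x₀ = 2.58

x_1 = g(2.580000) = 2.646589
x_2 = g(2.646589) = 2.645751
x_3 = g(2.645751) = 2.645751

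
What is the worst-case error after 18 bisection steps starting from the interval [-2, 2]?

Bisection error bound: |error| ≤ (b-a)/2^n
|error| ≤ (2 - (-2))/2^18 = 4/2^18
|error| ≤ 0.0000152588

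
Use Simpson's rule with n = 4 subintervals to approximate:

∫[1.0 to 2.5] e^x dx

f(x) = e^x
a = 1.0, b = 2.5, n = 4
h = (b - a)/n = 0.375000

Simpson's rule: (h/3)[f(x₀) + 4f(x₁) + 2f(x₂) + ... + f(xₙ)]

x_0 = 1.0000, f(x_0) = 2.718282, coefficient = 1
x_1 = 1.3750, f(x_1) = 3.955077, coefficient = 4
x_2 = 1.7500, f(x_2) = 5.754603, coefficient = 2
x_3 = 2.1250, f(x_3) = 8.372897, coefficient = 4
x_4 = 2.5000, f(x_4) = 12.182494, coefficient = 1

I ≈ (0.375000/3) × 75.721878 = 9.465235
Exact value: 9.464212
Error: 0.001023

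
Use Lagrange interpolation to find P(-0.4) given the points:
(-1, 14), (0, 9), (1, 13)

Lagrange interpolation formula:
P(x) = Σ yᵢ × Lᵢ(x)
where Lᵢ(x) = Π_{j≠i} (x - xⱼ)/(xᵢ - xⱼ)

L_0(-0.4) = (-0.4 - 0)/(-1 - 0) × (-0.4 - 1)/(-1 - 1) = 0.280000
L_1(-0.4) = (-0.4 - (-1))/(0 - (-1)) × (-0.4 - 1)/(0 - 1) = 0.840000
L_2(-0.4) = (-0.4 - (-1))/(1 - (-1)) × (-0.4 - 0)/(1 - 0) = -0.120000

P(-0.4) = 14×L_0(-0.4) + 9×L_1(-0.4) + 13×L_2(-0.4)
P(-0.4) = 9.920000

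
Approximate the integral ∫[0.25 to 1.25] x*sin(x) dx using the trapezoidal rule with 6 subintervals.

f(x) = x*sin(x)
a = 0.25, b = 1.25, n = 6
h = (b - a)/n = 0.166667

Trapezoidal rule: (h/2)[f(x₀) + 2f(x₁) + 2f(x₂) + ... + f(xₙ)]

x_0 = 0.2500, f(x_0) = 0.061851, coefficient = 1
x_1 = 0.4167, f(x_1) = 0.168631, coefficient = 2
x_2 = 0.5833, f(x_2) = 0.321305, coefficient = 2
x_3 = 0.7500, f(x_3) = 0.511229, coefficient = 2
x_4 = 0.9167, f(x_4) = 0.727446, coefficient = 2
x_5 = 1.0833, f(x_5) = 0.957151, coefficient = 2
x_6 = 1.2500, f(x_6) = 1.186231, coefficient = 1

I ≈ (0.166667/2) × 6.619607 = 0.551634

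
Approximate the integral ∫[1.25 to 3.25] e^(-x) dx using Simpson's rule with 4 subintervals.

f(x) = e^(-x)
a = 1.25, b = 3.25, n = 4
h = (b - a)/n = 0.500000

Simpson's rule: (h/3)[f(x₀) + 4f(x₁) + 2f(x₂) + ... + f(xₙ)]

x_0 = 1.2500, f(x_0) = 0.286505, coefficient = 1
x_1 = 1.7500, f(x_1) = 0.173774, coefficient = 4
x_2 = 2.2500, f(x_2) = 0.105399, coefficient = 2
x_3 = 2.7500, f(x_3) = 0.063928, coefficient = 4
x_4 = 3.2500, f(x_4) = 0.038774, coefficient = 1

I ≈ (0.500000/3) × 1.486885 = 0.247814
Exact value: 0.247731
Error: 0.000084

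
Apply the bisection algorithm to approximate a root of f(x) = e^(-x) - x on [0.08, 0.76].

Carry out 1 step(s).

f(x) = e^(-x) - x
Initial interval: [0.08, 0.76]

Iteration 1:
  c_1 = (0.080000 + 0.760000)/2 = 0.420000
  f(c_1) = f(0.420000) = 0.237047
  f(a) × f(c) ≥ 0, new interval: [0.420000, 0.760000]

After 1 iteration(s), the approximation is c_1 = 0.420000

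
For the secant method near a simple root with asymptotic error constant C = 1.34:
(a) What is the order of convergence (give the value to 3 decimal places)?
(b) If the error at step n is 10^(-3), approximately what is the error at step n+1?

(a) Secant method has superlinear convergence with order φ = (1+√5)/2 ≈ 1.618.
    This means |e_{n+1}| ≈ C|e_n|^1.618.

(b) With |e_n| = 10^(-3) and C = 1.34:
    |e_{n+1}| ≈ 1.34 × (10^(-3))^1.618 = 1.34 × 10^(-4.85)

(a) ≈ 1.618 (golden ratio); (b) |e_{n+1}| ≈ 1.875e-05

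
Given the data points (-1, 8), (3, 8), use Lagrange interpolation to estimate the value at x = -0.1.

Lagrange interpolation formula:
P(x) = Σ yᵢ × Lᵢ(x)
where Lᵢ(x) = Π_{j≠i} (x - xⱼ)/(xᵢ - xⱼ)

L_0(-0.1) = (-0.1 - 3)/(-1 - 3) = 0.775000
L_1(-0.1) = (-0.1 - (-1))/(3 - (-1)) = 0.225000

P(-0.1) = 8×L_0(-0.1) + 8×L_1(-0.1)
P(-0.1) = 8.000000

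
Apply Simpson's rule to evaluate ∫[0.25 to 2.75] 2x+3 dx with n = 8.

f(x) = 2x+3
a = 0.25, b = 2.75, n = 8
h = (b - a)/n = 0.312500

Simpson's rule: (h/3)[f(x₀) + 4f(x₁) + 2f(x₂) + ... + f(xₙ)]

x_0 = 0.2500, f(x_0) = 3.500000, coefficient = 1
x_1 = 0.5625, f(x_1) = 4.125000, coefficient = 4
x_2 = 0.8750, f(x_2) = 4.750000, coefficient = 2
x_3 = 1.1875, f(x_3) = 5.375000, coefficient = 4
x_4 = 1.5000, f(x_4) = 6.000000, coefficient = 2
x_5 = 1.8125, f(x_5) = 6.625000, coefficient = 4
x_6 = 2.1250, f(x_6) = 7.250000, coefficient = 2
x_7 = 2.4375, f(x_7) = 7.875000, coefficient = 4
x_8 = 2.7500, f(x_8) = 8.500000, coefficient = 1

I ≈ (0.312500/3) × 144.000000 = 15.000000
Exact value: 15.000000
Error: 0.000000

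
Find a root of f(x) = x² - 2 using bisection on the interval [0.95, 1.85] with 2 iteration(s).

f(x) = x² - 2
Initial interval: [0.95, 1.85]

Iteration 1:
  c_1 = (0.950000 + 1.850000)/2 = 1.400000
  f(c_1) = f(1.400000) = -0.040000
  f(a) × f(c) ≥ 0, new interval: [1.400000, 1.850000]
Iteration 2:
  c_2 = (1.400000 + 1.850000)/2 = 1.625000
  f(c_2) = f(1.625000) = 0.640625
  f(a) × f(c) < 0, new interval: [1.400000, 1.625000]

After 2 iteration(s), the approximation is c_2 = 1.625000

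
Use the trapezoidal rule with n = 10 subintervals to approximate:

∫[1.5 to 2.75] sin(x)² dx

f(x) = sin(x)²
a = 1.5, b = 2.75, n = 10
h = (b - a)/n = 0.125000

Trapezoidal rule: (h/2)[f(x₀) + 2f(x₁) + 2f(x₂) + ... + f(xₙ)]

x_0 = 1.5000, f(x_0) = 0.994996, coefficient = 1
x_1 = 1.6250, f(x_1) = 0.997065, coefficient = 2
x_2 = 1.7500, f(x_2) = 0.968228, coefficient = 2
x_3 = 1.8750, f(x_3) = 0.910280, coefficient = 2
x_4 = 2.0000, f(x_4) = 0.826822, coefficient = 2
x_5 = 2.1250, f(x_5) = 0.723044, coefficient = 2
x_6 = 2.2500, f(x_6) = 0.605398, coefficient = 2
x_7 = 2.3750, f(x_7) = 0.481199, coefficient = 2
x_8 = 2.5000, f(x_8) = 0.358169, coefficient = 2
x_9 = 2.6250, f(x_9) = 0.243957, coefficient = 2
x_10 = 2.7500, f(x_10) = 0.145665, coefficient = 1

I ≈ (0.125000/2) × 13.368984 = 0.835562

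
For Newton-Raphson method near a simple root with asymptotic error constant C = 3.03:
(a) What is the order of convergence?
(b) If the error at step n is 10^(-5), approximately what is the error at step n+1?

(a) Newton-Raphson has quadratic (order 2) convergence near simple roots.
    This means |e_{n+1}| ≈ C|e_n|².

(b) With |e_n| = 10^(-5) and C = 3.03:
    |e_{n+1}| ≈ 3.03 × (10^(-5))² = 3.03 × 10^(-10)

(a) 2 (quadratic); (b) |e_{n+1}| ≈ 3.030e-10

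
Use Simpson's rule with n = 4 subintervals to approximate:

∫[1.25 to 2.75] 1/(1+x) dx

f(x) = 1/(1+x)
a = 1.25, b = 2.75, n = 4
h = (b - a)/n = 0.375000

Simpson's rule: (h/3)[f(x₀) + 4f(x₁) + 2f(x₂) + ... + f(xₙ)]

x_0 = 1.2500, f(x_0) = 0.444444, coefficient = 1
x_1 = 1.6250, f(x_1) = 0.380952, coefficient = 4
x_2 = 2.0000, f(x_2) = 0.333333, coefficient = 2
x_3 = 2.3750, f(x_3) = 0.296296, coefficient = 4
x_4 = 2.7500, f(x_4) = 0.266667, coefficient = 1

I ≈ (0.375000/3) × 4.086772 = 0.510847
Exact value: 0.510826
Error: 0.000021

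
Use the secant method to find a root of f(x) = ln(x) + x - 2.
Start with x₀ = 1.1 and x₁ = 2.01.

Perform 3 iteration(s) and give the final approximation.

f(x) = ln(x) + x - 2
x₀ = 1.1, x₁ = 2.01

Secant formula: x_{n+1} = x_n - f(x_n)(x_n - x_{n-1})/(f(x_n) - f(x_{n-1}))

Iteration 1:
  f(1.100000) = -0.804690
  f(2.010000) = 0.708135
  x_2 = 2.010000 - 0.708135×(2.010000 - 1.100000)/(0.708135 - (-0.804690))
       = 1.584040
Iteration 2:
  f(2.010000) = 0.708135
  f(1.584040) = 0.044019
  x_3 = 1.584040 - 0.044019×(1.584040 - 2.010000)/(0.044019 - 0.708135)
       = 1.555807
Iteration 3:
  f(1.584040) = 0.044019
  f(1.555807) = -0.002199
  x_4 = 1.555807 - (-0.002199)×(1.555807 - 1.584040)/(-0.002199 - 0.044019)
       = 1.557150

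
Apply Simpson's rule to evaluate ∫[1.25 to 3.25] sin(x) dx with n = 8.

f(x) = sin(x)
a = 1.25, b = 3.25, n = 8
h = (b - a)/n = 0.250000

Simpson's rule: (h/3)[f(x₀) + 4f(x₁) + 2f(x₂) + ... + f(xₙ)]

x_0 = 1.2500, f(x_0) = 0.948985, coefficient = 1
x_1 = 1.5000, f(x_1) = 0.997495, coefficient = 4
x_2 = 1.7500, f(x_2) = 0.983986, coefficient = 2
x_3 = 2.0000, f(x_3) = 0.909297, coefficient = 4
x_4 = 2.2500, f(x_4) = 0.778073, coefficient = 2
x_5 = 2.5000, f(x_5) = 0.598472, coefficient = 4
x_6 = 2.7500, f(x_6) = 0.381661, coefficient = 2
x_7 = 3.0000, f(x_7) = 0.141120, coefficient = 4
x_8 = 3.2500, f(x_8) = -0.108195, coefficient = 1

I ≈ (0.250000/3) × 15.713768 = 1.309481
Exact value: 1.309452
Error: 0.000029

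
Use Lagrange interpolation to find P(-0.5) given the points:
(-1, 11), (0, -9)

Lagrange interpolation formula:
P(x) = Σ yᵢ × Lᵢ(x)
where Lᵢ(x) = Π_{j≠i} (x - xⱼ)/(xᵢ - xⱼ)

L_0(-0.5) = (-0.5 - 0)/(-1 - 0) = 0.500000
L_1(-0.5) = (-0.5 - (-1))/(0 - (-1)) = 0.500000

P(-0.5) = 11×L_0(-0.5) + (-9)×L_1(-0.5)
P(-0.5) = 1.000000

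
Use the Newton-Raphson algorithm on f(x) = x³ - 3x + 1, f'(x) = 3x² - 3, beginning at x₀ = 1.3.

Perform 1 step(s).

f(x) = x³ - 3x + 1
f'(x) = 3x² - 3
x₀ = 1.3

Newton-Raphson formula: x_{n+1} = x_n - f(x_n)/f'(x_n)

Iteration 1:
  f(1.300000) = -0.703000
  f'(1.300000) = 2.070000
  x_1 = 1.300000 - (-0.703000)/2.070000 = 1.639614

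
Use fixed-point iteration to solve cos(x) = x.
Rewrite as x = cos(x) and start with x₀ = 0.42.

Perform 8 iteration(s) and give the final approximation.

Equation: cos(x) = x
Fixed-point form: x = cos(x)
x₀ = 0.42

x_1 = g(0.420000) = 0.913089
x_2 = g(0.913089) = 0.611304
x_3 = g(0.611304) = 0.818900
x_4 = g(0.818900) = 0.683025
x_5 = g(0.683025) = 0.775667
x_6 = g(0.775667) = 0.713954
x_7 = g(0.713954) = 0.755779
x_8 = g(0.755779) = 0.727738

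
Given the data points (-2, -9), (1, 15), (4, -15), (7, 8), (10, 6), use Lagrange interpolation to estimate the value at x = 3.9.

Lagrange interpolation formula:
P(x) = Σ yᵢ × Lᵢ(x)
where Lᵢ(x) = Π_{j≠i} (x - xⱼ)/(xᵢ - xⱼ)

L_0(3.9) = (3.9 - 1)/(-2 - 1) × (3.9 - 4)/(-2 - 4) × (3.9 - 7)/(-2 - 7) × (3.9 - 10)/(-2 - 10) = -0.002821
L_1(3.9) = (3.9 - (-2))/(1 - (-2)) × (3.9 - 4)/(1 - 4) × (3.9 - 7)/(1 - 7) × (3.9 - 10)/(1 - 10) = 0.022957
L_2(3.9) = (3.9 - (-2))/(4 - (-2)) × (3.9 - 1)/(4 - 1) × (3.9 - 7)/(4 - 7) × (3.9 - 10)/(4 - 10) = 0.998611
L_3(3.9) = (3.9 - (-2))/(7 - (-2)) × (3.9 - 1)/(7 - 1) × (3.9 - 4)/(7 - 4) × (3.9 - 10)/(7 - 10) = -0.021476
L_4(3.9) = (3.9 - (-2))/(10 - (-2)) × (3.9 - 1)/(10 - 1) × (3.9 - 4)/(10 - 4) × (3.9 - 7)/(10 - 7) = 0.002728

P(3.9) = (-9)×L_0(3.9) + 15×L_1(3.9) + (-15)×L_2(3.9) + 8×L_3(3.9) + 6×L_4(3.9)
P(3.9) = -14.764868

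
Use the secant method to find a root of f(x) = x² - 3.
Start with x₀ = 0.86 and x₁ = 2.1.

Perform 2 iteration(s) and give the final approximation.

f(x) = x² - 3
x₀ = 0.86, x₁ = 2.1

Secant formula: x_{n+1} = x_n - f(x_n)(x_n - x_{n-1})/(f(x_n) - f(x_{n-1}))

Iteration 1:
  f(0.860000) = -2.260400
  f(2.100000) = 1.410000
  x_2 = 2.100000 - 1.410000×(2.100000 - 0.860000)/(1.410000 - (-2.260400))
       = 1.623649
Iteration 2:
  f(2.100000) = 1.410000
  f(1.623649) = -0.363765
  x_3 = 1.623649 - (-0.363765)×(1.623649 - 2.100000)/(-0.363765 - 1.410000)
       = 1.721339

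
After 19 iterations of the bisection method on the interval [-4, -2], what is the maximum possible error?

Bisection error bound: |error| ≤ (b-a)/2^n
|error| ≤ (-2 - (-4))/2^19 = 2/2^19
|error| ≤ 0.0000038147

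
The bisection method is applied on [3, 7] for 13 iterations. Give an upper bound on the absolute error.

Bisection error bound: |error| ≤ (b-a)/2^n
|error| ≤ (7 - 3)/2^13 = 4/2^13
|error| ≤ 0.0004882812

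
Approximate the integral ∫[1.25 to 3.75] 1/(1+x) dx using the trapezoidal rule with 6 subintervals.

f(x) = 1/(1+x)
a = 1.25, b = 3.75, n = 6
h = (b - a)/n = 0.416667

Trapezoidal rule: (h/2)[f(x₀) + 2f(x₁) + 2f(x₂) + ... + f(xₙ)]

x_0 = 1.2500, f(x_0) = 0.444444, coefficient = 1
x_1 = 1.6667, f(x_1) = 0.375000, coefficient = 2
x_2 = 2.0833, f(x_2) = 0.324324, coefficient = 2
x_3 = 2.5000, f(x_3) = 0.285714, coefficient = 2
x_4 = 2.9167, f(x_4) = 0.255319, coefficient = 2
x_5 = 3.3333, f(x_5) = 0.230769, coefficient = 2
x_6 = 3.7500, f(x_6) = 0.210526, coefficient = 1

I ≈ (0.416667/2) × 3.597225 = 0.749422
Exact value: 0.747214
Error: 0.002207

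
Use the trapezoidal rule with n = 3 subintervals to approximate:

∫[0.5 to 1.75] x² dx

f(x) = x²
a = 0.5, b = 1.75, n = 3
h = (b - a)/n = 0.416667

Trapezoidal rule: (h/2)[f(x₀) + 2f(x₁) + 2f(x₂) + ... + f(xₙ)]

x_0 = 0.5000, f(x_0) = 0.250000, coefficient = 1
x_1 = 0.9167, f(x_1) = 0.840278, coefficient = 2
x_2 = 1.3333, f(x_2) = 1.777778, coefficient = 2
x_3 = 1.7500, f(x_3) = 3.062500, coefficient = 1

I ≈ (0.416667/2) × 8.548611 = 1.780961
Exact value: 1.744792
Error: 0.036169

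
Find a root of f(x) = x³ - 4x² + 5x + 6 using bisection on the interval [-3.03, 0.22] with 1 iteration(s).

f(x) = x³ - 4x² + 5x + 6
Initial interval: [-3.03, 0.22]

Iteration 1:
  c_1 = (-3.030000 + 0.220000)/2 = -1.405000
  f(c_1) = f(-1.405000) = -11.694605
  f(a) × f(c) ≥ 0, new interval: [-1.405000, 0.220000]

After 1 iteration(s), the approximation is c_1 = -1.405000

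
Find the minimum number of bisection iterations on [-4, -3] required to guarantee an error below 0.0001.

We need (b-a)/2^n ≤ 0.0001
(-3 - (-4))/2^n ≤ 0.0001
1/2^n ≤ 0.0001
2^n ≥ 10000
n ≥ log₂(10000) = 13.29
n ≥ 14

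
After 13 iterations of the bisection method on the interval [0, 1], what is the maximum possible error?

Bisection error bound: |error| ≤ (b-a)/2^n
|error| ≤ (1 - 0)/2^13 = 1/2^13
|error| ≤ 0.0001220703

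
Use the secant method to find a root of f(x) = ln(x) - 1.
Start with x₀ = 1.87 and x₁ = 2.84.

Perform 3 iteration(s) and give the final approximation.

f(x) = ln(x) - 1
x₀ = 1.87, x₁ = 2.84

Secant formula: x_{n+1} = x_n - f(x_n)(x_n - x_{n-1})/(f(x_n) - f(x_{n-1}))

Iteration 1:
  f(1.870000) = -0.374062
  f(2.840000) = 0.043804
  x_2 = 2.840000 - 0.043804×(2.840000 - 1.870000)/(0.043804 - (-0.374062))
       = 2.738317
Iteration 2:
  f(2.840000) = 0.043804
  f(2.738317) = 0.007343
  x_3 = 2.738317 - 0.007343×(2.738317 - 2.840000)/(0.007343 - 0.043804)
       = 2.717837
Iteration 3:
  f(2.738317) = 0.007343
  f(2.717837) = -0.000164
  x_4 = 2.717837 - (-0.000164)×(2.717837 - 2.738317)/(-0.000164 - 0.007343)
       = 2.718283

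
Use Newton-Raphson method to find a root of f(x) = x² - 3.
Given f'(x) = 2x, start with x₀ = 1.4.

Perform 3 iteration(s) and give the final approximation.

f(x) = x² - 3
f'(x) = 2x
x₀ = 1.4

Newton-Raphson formula: x_{n+1} = x_n - f(x_n)/f'(x_n)

Iteration 1:
  f(1.400000) = -1.040000
  f'(1.400000) = 2.800000
  x_1 = 1.400000 - (-1.040000)/2.800000 = 1.771429
Iteration 2:
  f(1.771429) = 0.137959
  f'(1.771429) = 3.542857
  x_2 = 1.771429 - 0.137959/3.542857 = 1.732488
Iteration 3:
  f(1.732488) = 0.001516
  f'(1.732488) = 3.464977
  x_3 = 1.732488 - 0.001516/3.464977 = 1.732051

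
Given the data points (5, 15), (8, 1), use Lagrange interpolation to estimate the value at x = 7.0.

Lagrange interpolation formula:
P(x) = Σ yᵢ × Lᵢ(x)
where Lᵢ(x) = Π_{j≠i} (x - xⱼ)/(xᵢ - xⱼ)

L_0(7.0) = (7.0 - 8)/(5 - 8) = 0.333333
L_1(7.0) = (7.0 - 5)/(8 - 5) = 0.666667

P(7.0) = 15×L_0(7.0) + 1×L_1(7.0)
P(7.0) = 5.666667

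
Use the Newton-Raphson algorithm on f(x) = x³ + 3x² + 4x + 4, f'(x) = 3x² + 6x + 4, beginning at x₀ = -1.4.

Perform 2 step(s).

f(x) = x³ + 3x² + 4x + 4
f'(x) = 3x² + 6x + 4
x₀ = -1.4

Newton-Raphson formula: x_{n+1} = x_n - f(x_n)/f'(x_n)

Iteration 1:
  f(-1.400000) = 1.536000
  f'(-1.400000) = 1.480000
  x_1 = -1.400000 - 1.536000/1.480000 = -2.437838
Iteration 2:
  f(-2.437838) = -2.410392
  f'(-2.437838) = 7.202133
  x_2 = -2.437838 - (-2.410392)/7.202133 = -2.103160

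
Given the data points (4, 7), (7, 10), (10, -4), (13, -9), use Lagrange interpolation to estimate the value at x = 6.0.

Lagrange interpolation formula:
P(x) = Σ yᵢ × Lᵢ(x)
where Lᵢ(x) = Π_{j≠i} (x - xⱼ)/(xᵢ - xⱼ)

L_0(6.0) = (6.0 - 7)/(4 - 7) × (6.0 - 10)/(4 - 10) × (6.0 - 13)/(4 - 13) = 0.172840
L_1(6.0) = (6.0 - 4)/(7 - 4) × (6.0 - 10)/(7 - 10) × (6.0 - 13)/(7 - 13) = 1.037037
L_2(6.0) = (6.0 - 4)/(10 - 4) × (6.0 - 7)/(10 - 7) × (6.0 - 13)/(10 - 13) = -0.259259
L_3(6.0) = (6.0 - 4)/(13 - 4) × (6.0 - 7)/(13 - 7) × (6.0 - 10)/(13 - 10) = 0.049383

P(6.0) = 7×L_0(6.0) + 10×L_1(6.0) + (-4)×L_2(6.0) + (-9)×L_3(6.0)
P(6.0) = 12.172840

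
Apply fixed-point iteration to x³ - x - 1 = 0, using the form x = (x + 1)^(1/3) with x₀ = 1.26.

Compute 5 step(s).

Equation: x³ - x - 1 = 0
Fixed-point form: x = (x + 1)^(1/3)
x₀ = 1.26

x_1 = g(1.260000) = 1.312309
x_2 = g(1.312309) = 1.322357
x_3 = g(1.322357) = 1.324269
x_4 = g(1.324269) = 1.324633
x_5 = g(1.324633) = 1.324702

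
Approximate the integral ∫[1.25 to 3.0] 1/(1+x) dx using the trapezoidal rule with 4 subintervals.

f(x) = 1/(1+x)
a = 1.25, b = 3.0, n = 4
h = (b - a)/n = 0.437500

Trapezoidal rule: (h/2)[f(x₀) + 2f(x₁) + 2f(x₂) + ... + f(xₙ)]

x_0 = 1.2500, f(x_0) = 0.444444, coefficient = 1
x_1 = 1.6875, f(x_1) = 0.372093, coefficient = 2
x_2 = 2.1250, f(x_2) = 0.320000, coefficient = 2
x_3 = 2.5625, f(x_3) = 0.280702, coefficient = 2
x_4 = 3.0000, f(x_4) = 0.250000, coefficient = 1

I ≈ (0.437500/2) × 2.640034 = 0.577507
Exact value: 0.575364
Error: 0.002143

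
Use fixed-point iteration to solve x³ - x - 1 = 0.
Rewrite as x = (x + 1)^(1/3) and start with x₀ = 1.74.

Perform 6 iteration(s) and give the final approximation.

Equation: x³ - x - 1 = 0
Fixed-point form: x = (x + 1)^(1/3)
x₀ = 1.74

x_1 = g(1.740000) = 1.399319
x_2 = g(1.399319) = 1.338739
x_3 = g(1.338739) = 1.327376
x_4 = g(1.327376) = 1.325223
x_5 = g(1.325223) = 1.324814
x_6 = g(1.324814) = 1.324736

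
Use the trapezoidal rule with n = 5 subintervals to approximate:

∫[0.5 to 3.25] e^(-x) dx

f(x) = e^(-x)
a = 0.5, b = 3.25, n = 5
h = (b - a)/n = 0.550000

Trapezoidal rule: (h/2)[f(x₀) + 2f(x₁) + 2f(x₂) + ... + f(xₙ)]

x_0 = 0.5000, f(x_0) = 0.606531, coefficient = 1
x_1 = 1.0500, f(x_1) = 0.349938, coefficient = 2
x_2 = 1.6000, f(x_2) = 0.201897, coefficient = 2
x_3 = 2.1500, f(x_3) = 0.116484, coefficient = 2
x_4 = 2.7000, f(x_4) = 0.067206, coefficient = 2
x_5 = 3.2500, f(x_5) = 0.038774, coefficient = 1

I ≈ (0.550000/2) × 2.116353 = 0.581997
Exact value: 0.567756
Error: 0.014241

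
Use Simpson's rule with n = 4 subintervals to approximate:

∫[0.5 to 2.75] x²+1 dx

f(x) = x²+1
a = 0.5, b = 2.75, n = 4
h = (b - a)/n = 0.562500

Simpson's rule: (h/3)[f(x₀) + 4f(x₁) + 2f(x₂) + ... + f(xₙ)]

x_0 = 0.5000, f(x_0) = 1.250000, coefficient = 1
x_1 = 1.0625, f(x_1) = 2.128906, coefficient = 4
x_2 = 1.6250, f(x_2) = 3.640625, coefficient = 2
x_3 = 2.1875, f(x_3) = 5.785156, coefficient = 4
x_4 = 2.7500, f(x_4) = 8.562500, coefficient = 1

I ≈ (0.562500/3) × 48.750000 = 9.140625
Exact value: 9.140625
Error: 0.000000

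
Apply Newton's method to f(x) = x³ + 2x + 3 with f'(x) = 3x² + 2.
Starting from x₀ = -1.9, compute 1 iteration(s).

f(x) = x³ + 2x + 3
f'(x) = 3x² + 2
x₀ = -1.9

Newton-Raphson formula: x_{n+1} = x_n - f(x_n)/f'(x_n)

Iteration 1:
  f(-1.900000) = -7.659000
  f'(-1.900000) = 12.830000
  x_1 = -1.900000 - (-7.659000)/12.830000 = -1.303040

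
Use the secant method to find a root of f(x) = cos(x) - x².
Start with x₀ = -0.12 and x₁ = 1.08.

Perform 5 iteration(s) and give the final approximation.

f(x) = cos(x) - x²
x₀ = -0.12, x₁ = 1.08

Secant formula: x_{n+1} = x_n - f(x_n)(x_n - x_{n-1})/(f(x_n) - f(x_{n-1}))

Iteration 1:
  f(-0.120000) = 0.978409
  f(1.080000) = -0.695072
  x_2 = 1.080000 - (-0.695072)×(1.080000 - (-0.120000))/(-0.695072 - 0.978409)
       = 0.581586
Iteration 2:
  f(1.080000) = -0.695072
  f(0.581586) = 0.497350
  x_3 = 0.581586 - 0.497350×(0.581586 - 1.080000)/(0.497350 - (-0.695072))
       = 0.789471
Iteration 3:
  f(0.581586) = 0.497350
  f(0.789471) = 0.080957
  x_4 = 0.789471 - 0.080957×(0.789471 - 0.581586)/(0.080957 - 0.497350)
       = 0.829889
Iteration 4:
  f(0.789471) = 0.080957
  f(0.829889) = -0.013757
  x_5 = 0.829889 - (-0.013757)×(0.829889 - 0.789471)/(-0.013757 - 0.080957)
       = 0.824018
Iteration 5:
  f(0.829889) = -0.013757
  f(0.824018) = 0.000272
  x_6 = 0.824018 - 0.000272×(0.824018 - 0.829889)/(0.000272 - (-0.013757))
       = 0.824132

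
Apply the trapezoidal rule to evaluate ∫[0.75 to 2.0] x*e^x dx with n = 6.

f(x) = x*e^x
a = 0.75, b = 2.0, n = 6
h = (b - a)/n = 0.208333

Trapezoidal rule: (h/2)[f(x₀) + 2f(x₁) + 2f(x₂) + ... + f(xₙ)]

x_0 = 0.7500, f(x_0) = 1.587750, coefficient = 1
x_1 = 0.9583, f(x_1) = 2.498708, coefficient = 2
x_2 = 1.1667, f(x_2) = 3.746482, coefficient = 2
x_3 = 1.3750, f(x_3) = 5.438230, coefficient = 2
x_4 = 1.5833, f(x_4) = 7.712679, coefficient = 2
x_5 = 1.7917, f(x_5) = 10.749002, coefficient = 2
x_6 = 2.0000, f(x_6) = 14.778112, coefficient = 1

I ≈ (0.208333/2) × 76.656067 = 7.985007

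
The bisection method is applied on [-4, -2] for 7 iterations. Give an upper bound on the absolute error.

Bisection error bound: |error| ≤ (b-a)/2^n
|error| ≤ (-2 - (-4))/2^7 = 2/2^7
|error| ≤ 0.0156250000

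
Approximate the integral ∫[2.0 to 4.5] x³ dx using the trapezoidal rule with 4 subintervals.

f(x) = x³
a = 2.0, b = 4.5, n = 4
h = (b - a)/n = 0.625000

Trapezoidal rule: (h/2)[f(x₀) + 2f(x₁) + 2f(x₂) + ... + f(xₙ)]

x_0 = 2.0000, f(x_0) = 8.000000, coefficient = 1
x_1 = 2.6250, f(x_1) = 18.087891, coefficient = 2
x_2 = 3.2500, f(x_2) = 34.328125, coefficient = 2
x_3 = 3.8750, f(x_3) = 58.185547, coefficient = 2
x_4 = 4.5000, f(x_4) = 91.125000, coefficient = 1

I ≈ (0.625000/2) × 320.328125 = 100.102539
Exact value: 98.515625
Error: 1.586914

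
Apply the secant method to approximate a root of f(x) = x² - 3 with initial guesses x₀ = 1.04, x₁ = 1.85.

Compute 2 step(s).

f(x) = x² - 3
x₀ = 1.04, x₁ = 1.85

Secant formula: x_{n+1} = x_n - f(x_n)(x_n - x_{n-1})/(f(x_n) - f(x_{n-1}))

Iteration 1:
  f(1.040000) = -1.918400
  f(1.850000) = 0.422500
  x_2 = 1.850000 - 0.422500×(1.850000 - 1.040000)/(0.422500 - (-1.918400))
       = 1.703806
Iteration 2:
  f(1.850000) = 0.422500
  f(1.703806) = -0.097044
  x_3 = 1.703806 - (-0.097044)×(1.703806 - 1.850000)/(-0.097044 - 0.422500)
       = 1.731113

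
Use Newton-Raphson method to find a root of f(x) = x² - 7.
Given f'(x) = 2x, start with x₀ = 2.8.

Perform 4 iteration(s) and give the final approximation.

f(x) = x² - 7
f'(x) = 2x
x₀ = 2.8

Newton-Raphson formula: x_{n+1} = x_n - f(x_n)/f'(x_n)

Iteration 1:
  f(2.800000) = 0.840000
  f'(2.800000) = 5.600000
  x_1 = 2.800000 - 0.840000/5.600000 = 2.650000
Iteration 2:
  f(2.650000) = 0.022500
  f'(2.650000) = 5.300000
  x_2 = 2.650000 - 0.022500/5.300000 = 2.645755
Iteration 3:
  f(2.645755) = 0.000018
  f'(2.645755) = 5.291509
  x_3 = 2.645755 - 0.000018/5.291509 = 2.645751
Iteration 4:
  f(2.645751) = 0.000000
  f'(2.645751) = 5.291503
  x_4 = 2.645751 - 0.000000/5.291503 = 2.645751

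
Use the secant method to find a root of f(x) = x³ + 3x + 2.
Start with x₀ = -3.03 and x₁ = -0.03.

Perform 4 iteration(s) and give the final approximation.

f(x) = x³ + 3x + 2
x₀ = -3.03, x₁ = -0.03

Secant formula: x_{n+1} = x_n - f(x_n)(x_n - x_{n-1})/(f(x_n) - f(x_{n-1}))

Iteration 1:
  f(-3.030000) = -34.908127
  f(-0.030000) = 1.909973
  x_2 = -0.030000 - 1.909973×(-0.030000 - (-3.030000))/(1.909973 - (-34.908127))
       = -0.185628
Iteration 2:
  f(-0.030000) = 1.909973
  f(-0.185628) = 1.436720
  x_3 = -0.185628 - 1.436720×(-0.185628 - (-0.030000))/(1.436720 - 1.909973)
       = -0.658089
Iteration 3:
  f(-0.185628) = 1.436720
  f(-0.658089) = -0.259274
  x_4 = -0.658089 - (-0.259274)×(-0.658089 - (-0.185628))/(-0.259274 - 1.436720)
       = -0.585862
Iteration 4:
  f(-0.658089) = -0.259274
  f(-0.585862) = 0.041326
  x_5 = -0.585862 - 0.041326×(-0.585862 - (-0.658089))/(0.041326 - (-0.259274))
       = -0.595792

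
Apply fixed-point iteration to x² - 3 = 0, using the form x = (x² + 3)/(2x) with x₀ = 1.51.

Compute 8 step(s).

Equation: x² - 3 = 0
Fixed-point form: x = (x² + 3)/(2x)
x₀ = 1.51

x_1 = g(1.510000) = 1.748377
x_2 = g(1.748377) = 1.732127
x_3 = g(1.732127) = 1.732051
x_4 = g(1.732051) = 1.732051
x_5 = g(1.732051) = 1.732051
x_6 = g(1.732051) = 1.732051
x_7 = g(1.732051) = 1.732051
x_8 = g(1.732051) = 1.732051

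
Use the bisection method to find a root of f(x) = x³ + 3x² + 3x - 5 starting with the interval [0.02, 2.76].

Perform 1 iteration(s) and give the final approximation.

f(x) = x³ + 3x² + 3x - 5
Initial interval: [0.02, 2.76]

Iteration 1:
  c_1 = (0.020000 + 2.760000)/2 = 1.390000
  f(c_1) = f(1.390000) = 7.651919
  f(a) × f(c) < 0, new interval: [0.020000, 1.390000]

After 1 iteration(s), the approximation is c_1 = 1.390000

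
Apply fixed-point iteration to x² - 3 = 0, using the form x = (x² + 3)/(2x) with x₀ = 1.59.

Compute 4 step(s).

Equation: x² - 3 = 0
Fixed-point form: x = (x² + 3)/(2x)
x₀ = 1.59

x_1 = g(1.590000) = 1.738396
x_2 = g(1.738396) = 1.732062
x_3 = g(1.732062) = 1.732051
x_4 = g(1.732051) = 1.732051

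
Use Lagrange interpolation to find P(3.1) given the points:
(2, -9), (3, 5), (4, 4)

Lagrange interpolation formula:
P(x) = Σ yᵢ × Lᵢ(x)
where Lᵢ(x) = Π_{j≠i} (x - xⱼ)/(xᵢ - xⱼ)

L_0(3.1) = (3.1 - 3)/(2 - 3) × (3.1 - 4)/(2 - 4) = -0.045000
L_1(3.1) = (3.1 - 2)/(3 - 2) × (3.1 - 4)/(3 - 4) = 0.990000
L_2(3.1) = (3.1 - 2)/(4 - 2) × (3.1 - 3)/(4 - 3) = 0.055000

P(3.1) = (-9)×L_0(3.1) + 5×L_1(3.1) + 4×L_2(3.1)
P(3.1) = 5.575000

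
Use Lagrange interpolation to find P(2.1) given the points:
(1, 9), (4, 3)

Lagrange interpolation formula:
P(x) = Σ yᵢ × Lᵢ(x)
where Lᵢ(x) = Π_{j≠i} (x - xⱼ)/(xᵢ - xⱼ)

L_0(2.1) = (2.1 - 4)/(1 - 4) = 0.633333
L_1(2.1) = (2.1 - 1)/(4 - 1) = 0.366667

P(2.1) = 9×L_0(2.1) + 3×L_1(2.1)
P(2.1) = 6.800000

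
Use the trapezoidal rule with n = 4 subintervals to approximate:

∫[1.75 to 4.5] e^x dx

f(x) = e^x
a = 1.75, b = 4.5, n = 4
h = (b - a)/n = 0.687500

Trapezoidal rule: (h/2)[f(x₀) + 2f(x₁) + 2f(x₂) + ... + f(xₙ)]

x_0 = 1.7500, f(x_0) = 5.754603, coefficient = 1
x_1 = 2.4375, f(x_1) = 11.444394, coefficient = 2
x_2 = 3.1250, f(x_2) = 22.759895, coefficient = 2
x_3 = 3.8125, f(x_3) = 45.263456, coefficient = 2
x_4 = 4.5000, f(x_4) = 90.017131, coefficient = 1

I ≈ (0.687500/2) × 254.707224 = 87.555608
Exact value: 84.262529
Error: 3.293080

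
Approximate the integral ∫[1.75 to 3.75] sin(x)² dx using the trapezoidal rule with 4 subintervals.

f(x) = sin(x)²
a = 1.75, b = 3.75, n = 4
h = (b - a)/n = 0.500000

Trapezoidal rule: (h/2)[f(x₀) + 2f(x₁) + 2f(x₂) + ... + f(xₙ)]

x_0 = 1.7500, f(x_0) = 0.968228, coefficient = 1
x_1 = 2.2500, f(x_1) = 0.605398, coefficient = 2
x_2 = 2.7500, f(x_2) = 0.145665, coefficient = 2
x_3 = 3.2500, f(x_3) = 0.011706, coefficient = 2
x_4 = 3.7500, f(x_4) = 0.326682, coefficient = 1

I ≈ (0.500000/2) × 2.820449 = 0.705112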